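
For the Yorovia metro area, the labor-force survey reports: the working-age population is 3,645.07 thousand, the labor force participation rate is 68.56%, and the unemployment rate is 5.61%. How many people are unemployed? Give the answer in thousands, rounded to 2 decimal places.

About 140.20 thousand are unemployed.

Labor force = 0.6856 × 3,645.07 = 2,499.06 thousand.
Unemployed = 0.0561 × 2,499.06 ≈ 140.20 thousand.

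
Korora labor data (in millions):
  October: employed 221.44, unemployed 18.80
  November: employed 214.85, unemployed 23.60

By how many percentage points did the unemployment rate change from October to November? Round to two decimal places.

The unemployment rate changed by +2.07 percentage points.

October: labor force = 221.44 + 18.80 = 240.24; u = 18.80/240.24 = 7.83%.
November: labor force = 214.85 + 23.60 = 238.45; u = 23.60/238.45 = 9.90%.
Change = 9.90% − 7.83% = +2.07 pp.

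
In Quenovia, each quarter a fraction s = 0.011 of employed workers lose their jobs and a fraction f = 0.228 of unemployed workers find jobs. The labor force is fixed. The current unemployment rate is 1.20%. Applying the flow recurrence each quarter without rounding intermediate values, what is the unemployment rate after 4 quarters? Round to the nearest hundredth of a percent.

With a fixed labor force, u_{t+1} = u_t + s·(1−u_t) − f·u_t = u_t·(1−s−f) + s.
Here 1−s−f = 0.761 and s = 0.011.
u_1 = 0.012000 × 0.761 + 0.011 = 0.020132.
u_2 = 0.020132 × 0.761 + 0.011 = 0.026320.
u_3 = 0.026320 × 0.761 + 0.011 = 0.031030.
u_4 = 0.031030 × 0.761 + 0.011 = 0.034614.

Unemployment rate after four quarters ≈ 3.46%.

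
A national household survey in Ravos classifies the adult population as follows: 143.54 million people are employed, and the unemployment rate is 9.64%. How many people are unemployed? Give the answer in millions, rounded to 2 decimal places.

About 15.31 million are unemployed.

Let U be the number unemployed. The labor force is E + U, and U/(E+U) = 0.0964.
So U = 0.0964 × 143.54 / (1 − 0.0964) = 13.8373 / 0.9036 ≈ 15.31 million.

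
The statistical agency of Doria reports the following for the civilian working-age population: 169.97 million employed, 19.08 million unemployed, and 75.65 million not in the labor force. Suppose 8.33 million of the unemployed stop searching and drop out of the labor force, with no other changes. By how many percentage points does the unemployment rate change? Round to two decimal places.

The unemployment rate changes by −4.14 percentage points.

Initially, labor force = 169.97 + 19.08 = 189.05 million, so u = 19.08/189.05 = 10.09%.
After the change, unemployed and labor force both fall by 8.33 → E = 169.97, U = 10.75, labor force = 180.72 million.
New unemployment rate = 10.75 / 180.72 = 5.95%.
Change = 5.95% − 10.09% = −4.14 percentage points.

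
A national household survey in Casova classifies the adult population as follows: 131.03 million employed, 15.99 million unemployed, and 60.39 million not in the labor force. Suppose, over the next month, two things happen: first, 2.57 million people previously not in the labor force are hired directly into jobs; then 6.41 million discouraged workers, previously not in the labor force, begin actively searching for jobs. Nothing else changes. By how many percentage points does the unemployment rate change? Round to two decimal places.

The unemployment rate changes by +3.48 percentage points.

Initially, labor force = 131.03 + 15.99 = 147.02 million, so u = 15.99/147.02 = 10.88%.
After the first change, employed and labor force both rise by 2.57; unemployed unchanged → E = 133.60, U = 15.99, labor force = 149.59 million.
After the second change, unemployed and labor force both rise by 6.41 → E = 133.60, U = 22.40, labor force = 156.00 million.
New unemployment rate = 22.40 / 156.00 = 14.36%.
Change = 14.36% − 10.88% = +3.48 percentage points.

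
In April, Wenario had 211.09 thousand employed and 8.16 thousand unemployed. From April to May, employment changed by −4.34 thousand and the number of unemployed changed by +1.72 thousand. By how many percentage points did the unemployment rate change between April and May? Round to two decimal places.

The unemployment rate changed by +0.84 percentage points.

April: labor force = 211.09 + 8.16 = 219.25; u = 8.16/219.25 = 3.72%.
May: labor force = 206.75 + 9.88 = 216.63; u = 9.88/216.63 = 4.56%.
Change = 4.56% − 3.72% = +0.84 pp.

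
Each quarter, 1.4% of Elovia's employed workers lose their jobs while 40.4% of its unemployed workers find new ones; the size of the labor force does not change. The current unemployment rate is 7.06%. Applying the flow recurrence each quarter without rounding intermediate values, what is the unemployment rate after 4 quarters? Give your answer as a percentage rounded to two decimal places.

With a fixed labor force, u_{t+1} = u_t + s·(1−u_t) − f·u_t = u_t·(1−s−f) + s.
Here 1−s−f = 0.582 and s = 0.014.
u_1 = 0.070600 × 0.582 + 0.014 = 0.055089.
u_2 = 0.055089 × 0.582 + 0.014 = 0.046062.
u_3 = 0.046062 × 0.582 + 0.014 = 0.040808.
u_4 = 0.040808 × 0.582 + 0.014 = 0.037750.

Unemployment rate after four quarters ≈ 3.78%.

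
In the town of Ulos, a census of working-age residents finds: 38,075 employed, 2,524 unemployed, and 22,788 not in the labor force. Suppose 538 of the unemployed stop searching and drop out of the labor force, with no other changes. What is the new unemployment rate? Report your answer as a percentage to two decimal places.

Initially, labor force = 38,075 + 2,524 = 40,599, so u = 2,524/40,599 = 6.22%.
After the change, unemployed and labor force both fall by 538 → E = 38,075, U = 1,986, labor force = 40,061.
New unemployment rate = 1,986 / 40,061 = 4.96%.

New unemployment rate ≈ 4.96%.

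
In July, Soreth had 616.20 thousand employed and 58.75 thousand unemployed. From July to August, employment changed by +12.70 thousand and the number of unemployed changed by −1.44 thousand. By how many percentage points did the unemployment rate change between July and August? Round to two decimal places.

July: labor force = 616.20 + 58.75 = 674.95; u = 58.75/674.95 = 8.70%.
August: labor force = 628.90 + 57.31 = 686.21; u = 57.31/686.21 = 8.35%.
Change = 8.35% − 8.70% = −0.35 pp.

The unemployment rate changed by −0.35 percentage points.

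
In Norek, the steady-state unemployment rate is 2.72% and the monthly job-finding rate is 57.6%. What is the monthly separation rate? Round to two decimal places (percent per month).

From u* = s/(s+f): s = u·f/(1−u).
s = 0.0272 × 57.6 / (1 − 0.0272) = 1.5667 / 0.9728 ≈ 1.61% per month.

Separation rate ≈ 1.61% per month.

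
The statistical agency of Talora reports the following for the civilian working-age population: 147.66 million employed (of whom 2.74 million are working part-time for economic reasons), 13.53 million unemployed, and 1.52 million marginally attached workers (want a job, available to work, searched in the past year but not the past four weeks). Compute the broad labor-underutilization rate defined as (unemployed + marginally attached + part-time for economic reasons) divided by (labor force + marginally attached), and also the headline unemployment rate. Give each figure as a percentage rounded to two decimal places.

Broad underutilization rate ≈ 10.93%; headline unemployment rate ≈ 8.39%.

Labor force = 147.66 + 13.53 = 161.19 million.
Numerator = 13.53 + 1.52 + 2.74 = 17.79 million.
Denominator = 161.19 + 1.52 = 162.71 million.
Broad rate = 17.79 / 162.71 = 10.93%.
Headline unemployment rate = 13.53 / 161.19 = 8.39%.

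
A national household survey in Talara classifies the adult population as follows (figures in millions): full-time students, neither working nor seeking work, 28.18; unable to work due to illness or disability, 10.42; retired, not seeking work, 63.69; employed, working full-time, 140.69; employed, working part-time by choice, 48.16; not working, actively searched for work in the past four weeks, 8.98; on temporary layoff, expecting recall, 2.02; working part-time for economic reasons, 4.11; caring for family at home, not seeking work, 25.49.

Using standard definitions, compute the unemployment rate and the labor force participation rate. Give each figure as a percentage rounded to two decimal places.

Unemployment rate ≈ 5.39%; labor force participation rate ≈ 61.48%.

Employed = 140.69 + 48.16 + 4.11 = 192.96 million (anyone who worked, including part-time for economic reasons, counts as employed).
Unemployed = 8.98 + 2.02 = 11.00 million (jobless and actively searching, or on temporary layoff).
Labor force = 192.96 + 11.00 = 203.96 million.
Not in labor force = 28.18 + 10.42 + 63.69 + 25.49 = 127.78 million (those not working and not actively searching are outside the labor force).
Civilian working-age population = 203.96 + 127.78 = 331.74 million.
Unemployment rate = 11.00 / 203.96 = 5.39%.
Labor force participation rate = 203.96 / 331.74 = 61.48%.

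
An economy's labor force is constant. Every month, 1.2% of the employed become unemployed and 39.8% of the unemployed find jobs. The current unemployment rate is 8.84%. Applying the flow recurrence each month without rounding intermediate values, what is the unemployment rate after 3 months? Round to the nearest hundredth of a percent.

Unemployment rate after three months ≈ 4.14%.

With a fixed labor force, u_{t+1} = u_t + s·(1−u_t) − f·u_t = u_t·(1−s−f) + s.
Here 1−s−f = 0.590 and s = 0.012.
u_1 = 0.088400 × 0.590 + 0.012 = 0.064156.
u_2 = 0.064156 × 0.590 + 0.012 = 0.049852.
u_3 = 0.049852 × 0.590 + 0.012 = 0.041413.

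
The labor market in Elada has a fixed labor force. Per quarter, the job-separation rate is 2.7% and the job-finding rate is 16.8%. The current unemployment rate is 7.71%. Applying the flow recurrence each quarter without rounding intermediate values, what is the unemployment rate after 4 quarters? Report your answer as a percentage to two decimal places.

With a fixed labor force, u_{t+1} = u_t + s·(1−u_t) − f·u_t = u_t·(1−s−f) + s.
Here 1−s−f = 0.805 and s = 0.027.
u_1 = 0.077100 × 0.805 + 0.027 = 0.089066.
u_2 = 0.089066 × 0.805 + 0.027 = 0.098698.
u_3 = 0.098698 × 0.805 + 0.027 = 0.106452.
u_4 = 0.106452 × 0.805 + 0.027 = 0.112694.

Unemployment rate after four quarters ≈ 11.27%.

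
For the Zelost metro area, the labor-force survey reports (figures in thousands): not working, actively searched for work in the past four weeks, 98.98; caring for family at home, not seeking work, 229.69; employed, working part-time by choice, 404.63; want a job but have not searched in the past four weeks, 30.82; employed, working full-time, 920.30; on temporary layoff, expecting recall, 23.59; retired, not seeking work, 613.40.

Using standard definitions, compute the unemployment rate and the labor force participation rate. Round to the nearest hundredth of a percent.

Employed = 404.63 + 920.30 = 1,324.93 thousand.
Unemployed = 98.98 + 23.59 = 122.57 thousand (jobless and actively searching, or on temporary layoff).
Labor force = 1,324.93 + 122.57 = 1,447.50 thousand.
Not in labor force = 229.69 + 30.82 + 613.40 = 873.91 thousand (those not working and not actively searching are outside the labor force — including those who want a job but have given up searching).
Civilian working-age population = 1,447.50 + 873.91 = 2,321.41 thousand.
Unemployment rate = 122.57 / 1,447.50 = 8.47%.
Labor force participation rate = 1,447.50 / 2,321.41 = 62.35%.

Unemployment rate ≈ 8.47%; labor force participation rate ≈ 62.35%.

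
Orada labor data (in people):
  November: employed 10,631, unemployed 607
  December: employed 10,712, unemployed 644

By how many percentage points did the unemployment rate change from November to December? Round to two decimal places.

November: labor force = 10,631 + 607 = 11,238; u = 607/11,238 = 5.40%.
December: labor force = 10,712 + 644 = 11,356; u = 644/11,356 = 5.67%.
Change = 5.67% − 5.40% = +0.27 pp.

The unemployment rate changed by +0.27 percentage points.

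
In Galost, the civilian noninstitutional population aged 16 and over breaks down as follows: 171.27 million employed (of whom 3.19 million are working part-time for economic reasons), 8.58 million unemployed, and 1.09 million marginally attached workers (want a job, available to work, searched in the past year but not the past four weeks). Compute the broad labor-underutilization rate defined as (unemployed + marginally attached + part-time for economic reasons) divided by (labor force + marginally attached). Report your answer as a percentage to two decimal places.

Broad underutilization rate ≈ 7.11%.

Labor force = 171.27 + 8.58 = 179.85 million.
Numerator = 8.58 + 1.09 + 3.19 = 12.86 million.
Denominator = 179.85 + 1.09 = 180.94 million.
Broad rate = 12.86 / 180.94 = 7.11%.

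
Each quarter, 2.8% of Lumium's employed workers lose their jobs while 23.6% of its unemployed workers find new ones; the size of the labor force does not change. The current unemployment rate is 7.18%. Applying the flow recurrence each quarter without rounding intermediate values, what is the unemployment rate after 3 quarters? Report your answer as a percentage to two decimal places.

Unemployment rate after three quarters ≈ 9.24%.

With a fixed labor force, u_{t+1} = u_t + s·(1−u_t) − f·u_t = u_t·(1−s−f) + s.
Here 1−s−f = 0.736 and s = 0.028.
u_1 = 0.071800 × 0.736 + 0.028 = 0.080845.
u_2 = 0.080845 × 0.736 + 0.028 = 0.087502.
u_3 = 0.087502 × 0.736 + 0.028 = 0.092401.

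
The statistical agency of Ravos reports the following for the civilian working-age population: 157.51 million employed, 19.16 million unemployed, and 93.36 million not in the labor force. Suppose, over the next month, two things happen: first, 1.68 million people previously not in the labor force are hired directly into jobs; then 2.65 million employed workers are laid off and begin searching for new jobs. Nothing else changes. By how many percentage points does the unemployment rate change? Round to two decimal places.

Initially, labor force = 157.51 + 19.16 = 176.67 million, so u = 19.16/176.67 = 10.85%.
After the first change, employed and labor force both rise by 1.68; unemployed unchanged → E = 159.19, U = 19.16, labor force = 178.35 million.
After the second change, employed falls and unemployed rises by 2.65; labor force unchanged → E = 156.54, U = 21.81, labor force = 178.35 million.
New unemployment rate = 21.81 / 178.35 = 12.23%.
Change = 12.23% − 10.85% = +1.38 percentage points.

The unemployment rate changes by +1.38 percentage points.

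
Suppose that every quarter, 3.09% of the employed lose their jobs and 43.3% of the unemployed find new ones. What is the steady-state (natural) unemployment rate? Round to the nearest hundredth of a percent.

At steady state the flows balance: s·E = f·U, so U/(E+U) = s/(s+f).
u* = 3.09 / (3.09 + 43.3) = 3.09 / 46.39 = 6.66%.

Steady-state unemployment rate ≈ 6.66%.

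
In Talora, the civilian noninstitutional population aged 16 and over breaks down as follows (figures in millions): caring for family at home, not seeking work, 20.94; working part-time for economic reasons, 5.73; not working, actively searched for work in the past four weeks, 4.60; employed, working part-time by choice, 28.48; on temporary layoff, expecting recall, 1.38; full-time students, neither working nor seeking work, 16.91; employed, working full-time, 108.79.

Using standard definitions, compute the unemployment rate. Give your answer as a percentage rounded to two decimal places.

Employed = 5.73 + 28.48 + 108.79 = 143.00 million (anyone who worked, including part-time for economic reasons, counts as employed).
Unemployed = 4.60 + 1.38 = 5.98 million (jobless and actively searching, or on temporary layoff).
Labor force = 143.00 + 5.98 = 148.98 million.
Unemployment rate = 5.98 / 148.98 = 4.01%.

Unemployment rate ≈ 4.01%.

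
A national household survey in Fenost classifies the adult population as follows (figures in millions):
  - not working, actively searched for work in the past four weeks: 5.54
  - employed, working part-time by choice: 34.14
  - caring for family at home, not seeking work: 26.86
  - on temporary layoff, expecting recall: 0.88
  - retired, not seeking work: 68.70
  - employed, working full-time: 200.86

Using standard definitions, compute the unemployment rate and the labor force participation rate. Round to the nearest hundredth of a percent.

Employed = 34.14 + 200.86 = 235.00 million.
Unemployed = 5.54 + 0.88 = 6.42 million (jobless and actively searching, or on temporary layoff).
Labor force = 235.00 + 6.42 = 241.42 million.
Not in labor force = 26.86 + 68.70 = 95.56 million (those not working and not actively searching are outside the labor force).
Civilian working-age population = 241.42 + 95.56 = 336.98 million.
Unemployment rate = 6.42 / 241.42 = 2.66%.
Labor force participation rate = 241.42 / 336.98 = 71.64%.

Unemployment rate ≈ 2.66%; labor force participation rate ≈ 71.64%.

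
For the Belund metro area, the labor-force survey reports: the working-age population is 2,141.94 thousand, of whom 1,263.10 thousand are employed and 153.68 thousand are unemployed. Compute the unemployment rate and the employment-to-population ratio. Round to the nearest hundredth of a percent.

Labor force = employed + unemployed = 1,263.10 + 153.68 = 1,416.78 thousand.
Unemployment rate = 153.68 / 1,416.78 = 10.85%.
Employment-population ratio = 1,263.10 / 2,141.94 = 58.97%.

Unemployment rate ≈ 10.85%; employment-population ratio ≈ 58.97%.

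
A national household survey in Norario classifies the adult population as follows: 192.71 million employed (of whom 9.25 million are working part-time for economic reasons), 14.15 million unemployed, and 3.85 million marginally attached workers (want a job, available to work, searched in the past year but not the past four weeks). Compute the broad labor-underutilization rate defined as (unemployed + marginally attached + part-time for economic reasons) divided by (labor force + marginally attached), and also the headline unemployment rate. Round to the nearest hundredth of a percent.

Broad underutilization rate ≈ 12.93%; headline unemployment rate ≈ 6.84%.

Labor force = 192.71 + 14.15 = 206.86 million.
Numerator = 14.15 + 3.85 + 9.25 = 27.25 million.
Denominator = 206.86 + 3.85 = 210.71 million.
Broad rate = 27.25 / 210.71 = 12.93%.
Headline unemployment rate = 14.15 / 206.86 = 6.84%.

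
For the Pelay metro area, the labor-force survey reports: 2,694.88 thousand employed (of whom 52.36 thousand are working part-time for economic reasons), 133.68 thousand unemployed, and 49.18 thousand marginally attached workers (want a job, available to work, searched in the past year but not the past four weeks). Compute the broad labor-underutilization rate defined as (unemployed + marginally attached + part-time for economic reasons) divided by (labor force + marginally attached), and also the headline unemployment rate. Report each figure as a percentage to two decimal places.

Broad underutilization rate ≈ 8.17%; headline unemployment rate ≈ 4.73%.

Labor force = 2,694.88 + 133.68 = 2,828.56 thousand.
Numerator = 133.68 + 49.18 + 52.36 = 235.22 thousand.
Denominator = 2,828.56 + 49.18 = 2,877.74 thousand.
Broad rate = 235.22 / 2,877.74 = 8.17%.
Headline unemployment rate = 133.68 / 2,828.56 = 4.73%.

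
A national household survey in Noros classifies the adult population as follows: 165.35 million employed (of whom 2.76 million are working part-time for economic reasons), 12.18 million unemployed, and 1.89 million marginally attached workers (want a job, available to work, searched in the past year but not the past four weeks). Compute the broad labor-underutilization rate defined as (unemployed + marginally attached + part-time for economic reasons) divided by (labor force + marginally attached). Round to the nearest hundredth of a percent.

Labor force = 165.35 + 12.18 = 177.53 million.
Numerator = 12.18 + 1.89 + 2.76 = 16.83 million.
Denominator = 177.53 + 1.89 = 179.42 million.
Broad rate = 16.83 / 179.42 = 9.38%.

Broad underutilization rate ≈ 9.38%.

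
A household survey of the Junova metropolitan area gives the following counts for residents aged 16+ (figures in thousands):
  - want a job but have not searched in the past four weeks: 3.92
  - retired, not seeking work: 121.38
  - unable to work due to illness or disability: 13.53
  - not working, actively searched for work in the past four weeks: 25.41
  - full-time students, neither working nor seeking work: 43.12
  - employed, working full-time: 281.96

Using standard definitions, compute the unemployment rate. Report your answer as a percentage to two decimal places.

Employed = 281.96 thousand.
Unemployed = 25.41 thousand.
Labor force = 281.96 + 25.41 = 307.37 thousand.
Unemployment rate = 25.41 / 307.37 = 8.27%.

Unemployment rate ≈ 8.27%.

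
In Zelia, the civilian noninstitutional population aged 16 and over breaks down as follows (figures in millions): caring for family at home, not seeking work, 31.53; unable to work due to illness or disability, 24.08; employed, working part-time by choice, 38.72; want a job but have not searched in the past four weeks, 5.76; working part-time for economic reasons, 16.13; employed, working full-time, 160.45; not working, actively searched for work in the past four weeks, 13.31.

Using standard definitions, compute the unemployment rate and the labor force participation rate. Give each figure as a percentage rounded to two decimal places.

Employed = 38.72 + 16.13 + 160.45 = 215.30 million (anyone who worked, including part-time for economic reasons, counts as employed).
Unemployed = 13.31 million.
Labor force = 215.30 + 13.31 = 228.61 million.
Not in labor force = 31.53 + 24.08 + 5.76 = 61.37 million (those not working and not actively searching are outside the labor force — including those who want a job but have given up searching).
Civilian working-age population = 228.61 + 61.37 = 289.98 million.
Unemployment rate = 13.31 / 228.61 = 5.82%.
Labor force participation rate = 228.61 / 289.98 = 78.84%.

Unemployment rate ≈ 5.82%; labor force participation rate ≈ 78.84%.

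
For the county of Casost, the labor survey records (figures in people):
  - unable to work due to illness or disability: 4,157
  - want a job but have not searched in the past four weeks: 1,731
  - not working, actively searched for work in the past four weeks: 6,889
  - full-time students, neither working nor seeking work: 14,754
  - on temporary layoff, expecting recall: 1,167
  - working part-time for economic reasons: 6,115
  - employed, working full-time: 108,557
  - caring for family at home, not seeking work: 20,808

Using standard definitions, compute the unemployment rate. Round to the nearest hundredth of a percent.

Employed = 6,115 + 108,557 = 114,672 (anyone who worked, including part-time for economic reasons, counts as employed).
Unemployed = 6,889 + 1,167 = 8,056 (jobless and actively searching, or on temporary layoff).
Labor force = 114,672 + 8,056 = 122,728.
Unemployment rate = 8,056 / 122,728 = 6.56%.

Unemployment rate ≈ 6.56%.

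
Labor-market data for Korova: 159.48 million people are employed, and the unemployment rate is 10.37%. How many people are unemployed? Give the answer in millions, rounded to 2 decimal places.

About 18.45 million are unemployed.

Let U be the number unemployed. The labor force is E + U, and U/(E+U) = 0.1037.
So U = 0.1037 × 159.48 / (1 − 0.1037) = 16.5381 / 0.8963 ≈ 18.45 million.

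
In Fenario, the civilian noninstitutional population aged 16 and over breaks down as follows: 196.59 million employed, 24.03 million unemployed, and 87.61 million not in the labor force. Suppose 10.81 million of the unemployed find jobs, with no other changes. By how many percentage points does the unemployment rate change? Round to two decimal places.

Initially, labor force = 196.59 + 24.03 = 220.62 million, so u = 24.03/220.62 = 10.89%.
After the change, unemployed falls and employed rises by 10.81; labor force unchanged → E = 207.40, U = 13.22, labor force = 220.62 million.
New unemployment rate = 13.22 / 220.62 = 5.99%.
Change = 5.99% − 10.89% = −4.90 percentage points.

The unemployment rate changes by −4.90 percentage points.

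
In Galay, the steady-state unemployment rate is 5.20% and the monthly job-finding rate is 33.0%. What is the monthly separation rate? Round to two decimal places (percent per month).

From u* = s/(s+f): s = u·f/(1−u).
s = 0.0520 × 33.0 / (1 − 0.0520) = 1.7160 / 0.9480 ≈ 1.81% per month.

Separation rate ≈ 1.81% per month.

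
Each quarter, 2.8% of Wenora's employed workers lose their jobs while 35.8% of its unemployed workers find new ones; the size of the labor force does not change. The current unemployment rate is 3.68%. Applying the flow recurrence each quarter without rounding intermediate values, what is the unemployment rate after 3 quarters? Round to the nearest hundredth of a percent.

Unemployment rate after three quarters ≈ 6.43%.

With a fixed labor force, u_{t+1} = u_t + s·(1−u_t) − f·u_t = u_t·(1−s−f) + s.
Here 1−s−f = 0.614 and s = 0.028.
u_1 = 0.036800 × 0.614 + 0.028 = 0.050595.
u_2 = 0.050595 × 0.614 + 0.028 = 0.059065.
u_3 = 0.059065 × 0.614 + 0.028 = 0.064266.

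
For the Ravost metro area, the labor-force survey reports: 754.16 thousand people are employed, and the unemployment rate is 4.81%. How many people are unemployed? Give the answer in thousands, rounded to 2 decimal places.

Let U be the number unemployed. The labor force is E + U, and U/(E+U) = 0.0481.
So U = 0.0481 × 754.16 / (1 − 0.0481) = 36.2751 / 0.9519 ≈ 38.11 thousand.

About 38.11 thousand are unemployed.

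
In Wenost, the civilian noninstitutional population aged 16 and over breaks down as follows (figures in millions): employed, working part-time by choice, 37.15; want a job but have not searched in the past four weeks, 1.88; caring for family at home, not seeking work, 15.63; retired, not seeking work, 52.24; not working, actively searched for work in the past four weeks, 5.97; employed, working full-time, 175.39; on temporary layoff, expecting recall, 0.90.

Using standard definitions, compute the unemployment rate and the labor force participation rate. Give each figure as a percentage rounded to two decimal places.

Unemployment rate ≈ 3.13%; labor force participation rate ≈ 75.88%.

Employed = 37.15 + 175.39 = 212.54 million.
Unemployed = 5.97 + 0.90 = 6.87 million (jobless and actively searching, or on temporary layoff).
Labor force = 212.54 + 6.87 = 219.41 million.
Not in labor force = 1.88 + 15.63 + 52.24 = 69.75 million (those not working and not actively searching are outside the labor force — including those who want a job but have given up searching).
Civilian working-age population = 219.41 + 69.75 = 289.16 million.
Unemployment rate = 6.87 / 219.41 = 3.13%.
Labor force participation rate = 219.41 / 289.16 = 75.88%.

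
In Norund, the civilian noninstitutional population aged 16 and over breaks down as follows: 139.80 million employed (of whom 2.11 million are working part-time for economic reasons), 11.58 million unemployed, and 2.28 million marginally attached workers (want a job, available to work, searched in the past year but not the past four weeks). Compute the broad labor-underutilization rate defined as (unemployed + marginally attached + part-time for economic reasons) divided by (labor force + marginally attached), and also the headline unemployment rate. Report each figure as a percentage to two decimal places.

Broad underutilization rate ≈ 10.39%; headline unemployment rate ≈ 7.65%.

Labor force = 139.80 + 11.58 = 151.38 million.
Numerator = 11.58 + 2.28 + 2.11 = 15.97 million.
Denominator = 151.38 + 2.28 = 153.66 million.
Broad rate = 15.97 / 153.66 = 10.39%.
Headline unemployment rate = 11.58 / 151.38 = 7.65%.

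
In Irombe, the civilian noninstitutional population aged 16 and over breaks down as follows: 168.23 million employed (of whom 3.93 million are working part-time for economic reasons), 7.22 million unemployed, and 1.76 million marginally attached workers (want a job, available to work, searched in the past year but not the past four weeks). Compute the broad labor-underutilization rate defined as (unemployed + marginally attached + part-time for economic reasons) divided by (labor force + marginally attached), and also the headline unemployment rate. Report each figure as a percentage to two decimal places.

Broad underutilization rate ≈ 7.29%; headline unemployment rate ≈ 4.12%.

Labor force = 168.23 + 7.22 = 175.45 million.
Numerator = 7.22 + 1.76 + 3.93 = 12.91 million.
Denominator = 175.45 + 1.76 = 177.21 million.
Broad rate = 12.91 / 177.21 = 7.29%.
Headline unemployment rate = 7.22 / 175.45 = 4.12%.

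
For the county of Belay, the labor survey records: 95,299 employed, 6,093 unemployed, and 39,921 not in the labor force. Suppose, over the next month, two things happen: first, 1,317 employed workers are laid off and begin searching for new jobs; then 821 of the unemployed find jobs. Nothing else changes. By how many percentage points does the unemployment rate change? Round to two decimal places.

The unemployment rate changes by +0.49 percentage points.

Initially, labor force = 95,299 + 6,093 = 101,392, so u = 6,093/101,392 = 6.01%.
After the first change, employed falls and unemployed rises by 1,317; labor force unchanged → E = 93,982, U = 7,410, labor force = 101,392.
After the second change, unemployed falls and employed rises by 821; labor force unchanged → E = 94,803, U = 6,589, labor force = 101,392.
New unemployment rate = 6,589 / 101,392 = 6.50%.
Change = 6.50% − 6.01% = +0.49 percentage points.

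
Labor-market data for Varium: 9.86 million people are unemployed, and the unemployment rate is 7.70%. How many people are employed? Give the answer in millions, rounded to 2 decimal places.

About 118.19 million are employed.

Labor force = U / u = 9.86 / 0.0770 ≈ 128.05 million.
Employed = labor force − unemployed = 128.05 − 9.86 = 118.19 million.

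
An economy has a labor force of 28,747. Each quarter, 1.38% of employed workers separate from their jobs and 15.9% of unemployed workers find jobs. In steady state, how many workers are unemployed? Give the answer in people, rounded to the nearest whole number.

Steady-state unemployment rate u* = s/(s+f) = 1.38/(1.38+15.9) = 0.079861.
Unemployed = u* × labor force = 0.079861 × 28,747 ≈ 2,296.

About 2,296 are unemployed in steady state.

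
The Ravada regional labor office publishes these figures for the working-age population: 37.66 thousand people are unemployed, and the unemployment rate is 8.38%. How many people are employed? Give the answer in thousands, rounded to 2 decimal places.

Labor force = U / u = 37.66 / 0.0838 ≈ 449.40 thousand.
Employed = labor force − unemployed = 449.40 − 37.66 = 411.74 thousand.

About 411.74 thousand are employed.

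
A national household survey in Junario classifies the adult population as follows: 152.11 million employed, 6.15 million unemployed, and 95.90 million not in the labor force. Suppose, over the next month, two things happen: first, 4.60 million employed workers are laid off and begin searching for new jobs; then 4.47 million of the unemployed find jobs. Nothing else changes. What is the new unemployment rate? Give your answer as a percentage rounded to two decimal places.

New unemployment rate ≈ 3.97%.

Initially, labor force = 152.11 + 6.15 = 158.26 million, so u = 6.15/158.26 = 3.89%.
After the first change, employed falls and unemployed rises by 4.60; labor force unchanged → E = 147.51, U = 10.75, labor force = 158.26 million.
After the second change, unemployed falls and employed rises by 4.47; labor force unchanged → E = 151.98, U = 6.28, labor force = 158.26 million.
New unemployment rate = 6.28 / 158.26 = 3.97%.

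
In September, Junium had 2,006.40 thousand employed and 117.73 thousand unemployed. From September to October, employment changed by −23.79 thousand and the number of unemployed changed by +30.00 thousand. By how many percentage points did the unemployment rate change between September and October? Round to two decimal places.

The unemployment rate changed by +1.39 percentage points.

September: labor force = 2,006.40 + 117.73 = 2,124.13; u = 117.73/2,124.13 = 5.54%.
October: labor force = 1,982.61 + 147.73 = 2,130.34; u = 147.73/2,130.34 = 6.93%.
Change = 6.93% − 5.54% = +1.39 pp.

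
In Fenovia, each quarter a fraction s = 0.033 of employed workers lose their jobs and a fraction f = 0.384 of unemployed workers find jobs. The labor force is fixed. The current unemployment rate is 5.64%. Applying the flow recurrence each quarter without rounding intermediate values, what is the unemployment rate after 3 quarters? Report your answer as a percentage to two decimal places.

With a fixed labor force, u_{t+1} = u_t + s·(1−u_t) − f·u_t = u_t·(1−s−f) + s.
Here 1−s−f = 0.583 and s = 0.033.
u_1 = 0.056400 × 0.583 + 0.033 = 0.065881.
u_2 = 0.065881 × 0.583 + 0.033 = 0.071409.
u_3 = 0.071409 × 0.583 + 0.033 = 0.074631.

Unemployment rate after three quarters ≈ 7.46%.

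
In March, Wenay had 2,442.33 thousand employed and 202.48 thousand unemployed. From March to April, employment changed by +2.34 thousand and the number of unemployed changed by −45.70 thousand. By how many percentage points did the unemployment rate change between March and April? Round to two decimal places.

March: labor force = 2,442.33 + 202.48 = 2,644.81; u = 202.48/2,644.81 = 7.66%.
April: labor force = 2,444.67 + 156.78 = 2,601.45; u = 156.78/2,601.45 = 6.03%.
Change = 6.03% − 7.66% = −1.63 pp.

The unemployment rate changed by −1.63 percentage points.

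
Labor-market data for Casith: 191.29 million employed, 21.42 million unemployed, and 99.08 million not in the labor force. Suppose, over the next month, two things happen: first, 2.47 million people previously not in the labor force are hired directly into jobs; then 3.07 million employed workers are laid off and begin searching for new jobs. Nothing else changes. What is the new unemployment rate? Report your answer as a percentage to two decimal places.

New unemployment rate ≈ 11.38%.

Initially, labor force = 191.29 + 21.42 = 212.71 million, so u = 21.42/212.71 = 10.07%.
After the first change, employed and labor force both rise by 2.47; unemployed unchanged → E = 193.76, U = 21.42, labor force = 215.18 million.
After the second change, employed falls and unemployed rises by 3.07; labor force unchanged → E = 190.69, U = 24.49, labor force = 215.18 million.
New unemployment rate = 24.49 / 215.18 = 11.38%.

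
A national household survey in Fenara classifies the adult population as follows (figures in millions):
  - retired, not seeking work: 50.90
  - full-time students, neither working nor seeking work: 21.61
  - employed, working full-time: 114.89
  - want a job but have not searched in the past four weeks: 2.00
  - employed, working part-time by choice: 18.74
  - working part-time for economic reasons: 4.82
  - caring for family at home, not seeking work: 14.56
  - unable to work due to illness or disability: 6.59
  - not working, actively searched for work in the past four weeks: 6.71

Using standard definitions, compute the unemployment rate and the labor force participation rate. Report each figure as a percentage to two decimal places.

Unemployment rate ≈ 4.62%; labor force participation rate ≈ 60.28%.

Employed = 114.89 + 18.74 + 4.82 = 138.45 million (anyone who worked, including part-time for economic reasons, counts as employed).
Unemployed = 6.71 million.
Labor force = 138.45 + 6.71 = 145.16 million.
Not in labor force = 50.90 + 21.61 + 2.00 + 14.56 + 6.59 = 95.66 million (those not working and not actively searching are outside the labor force — including those who want a job but have given up searching).
Civilian working-age population = 145.16 + 95.66 = 240.82 million.
Unemployment rate = 6.71 / 145.16 = 4.62%.
Labor force participation rate = 145.16 / 240.82 = 60.28%.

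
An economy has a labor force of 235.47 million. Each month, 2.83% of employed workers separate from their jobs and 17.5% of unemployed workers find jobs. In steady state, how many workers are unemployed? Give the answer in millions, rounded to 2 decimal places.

About 32.78 million are unemployed in steady state.

Steady-state unemployment rate u* = s/(s+f) = 2.83/(2.83+17.5) = 0.139203.
Unemployed = u* × labor force = 0.139203 × 235.47 ≈ 32.78 million.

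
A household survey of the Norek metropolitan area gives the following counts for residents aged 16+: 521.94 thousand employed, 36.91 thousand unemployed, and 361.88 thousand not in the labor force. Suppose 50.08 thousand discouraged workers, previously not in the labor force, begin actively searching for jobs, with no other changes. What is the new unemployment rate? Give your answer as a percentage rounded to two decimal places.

Initially, labor force = 521.94 + 36.91 = 558.85 thousand, so u = 36.91/558.85 = 6.60%.
After the change, unemployed and labor force both rise by 50.08 → E = 521.94, U = 86.99, labor force = 608.93 thousand.
New unemployment rate = 86.99 / 608.93 = 14.29%.

New unemployment rate ≈ 14.29%.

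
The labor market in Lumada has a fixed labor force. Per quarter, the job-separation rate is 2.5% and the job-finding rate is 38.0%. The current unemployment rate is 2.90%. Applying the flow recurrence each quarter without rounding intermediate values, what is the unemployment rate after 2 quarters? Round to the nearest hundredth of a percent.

Unemployment rate after two quarters ≈ 5.01%.

With a fixed labor force, u_{t+1} = u_t + s·(1−u_t) − f·u_t = u_t·(1−s−f) + s.
Here 1−s−f = 0.595 and s = 0.025.
u_1 = 0.029000 × 0.595 + 0.025 = 0.042255.
u_2 = 0.042255 × 0.595 + 0.025 = 0.050142.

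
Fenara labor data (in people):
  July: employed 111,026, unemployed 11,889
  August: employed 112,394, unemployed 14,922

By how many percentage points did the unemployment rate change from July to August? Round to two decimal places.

July: labor force = 111,026 + 11,889 = 122,915; u = 11,889/122,915 = 9.67%.
August: labor force = 112,394 + 14,922 = 127,316; u = 14,922/127,316 = 11.72%.
Change = 11.72% − 9.67% = +2.05 pp.

The unemployment rate changed by +2.05 percentage points.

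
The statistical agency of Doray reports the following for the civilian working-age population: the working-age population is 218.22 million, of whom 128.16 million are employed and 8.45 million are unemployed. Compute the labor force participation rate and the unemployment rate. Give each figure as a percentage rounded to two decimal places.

Labor force = employed + unemployed = 128.16 + 8.45 = 136.61 million.
Unemployment rate = 8.45 / 136.61 = 6.19%.
Labor force participation rate = 136.61 / 218.22 = 62.60%.

Labor force participation rate ≈ 62.60%; unemployment rate ≈ 6.19%.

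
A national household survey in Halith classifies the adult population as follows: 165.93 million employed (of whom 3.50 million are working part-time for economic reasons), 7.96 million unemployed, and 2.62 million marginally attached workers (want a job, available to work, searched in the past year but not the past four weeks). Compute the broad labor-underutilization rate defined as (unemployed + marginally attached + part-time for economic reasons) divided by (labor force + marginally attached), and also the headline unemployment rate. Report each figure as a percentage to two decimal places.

Labor force = 165.93 + 7.96 = 173.89 million.
Numerator = 7.96 + 2.62 + 3.50 = 14.08 million.
Denominator = 173.89 + 2.62 = 176.51 million.
Broad rate = 14.08 / 176.51 = 7.98%.
Headline unemployment rate = 7.96 / 173.89 = 4.58%.

Broad underutilization rate ≈ 7.98%; headline unemployment rate ≈ 4.58%.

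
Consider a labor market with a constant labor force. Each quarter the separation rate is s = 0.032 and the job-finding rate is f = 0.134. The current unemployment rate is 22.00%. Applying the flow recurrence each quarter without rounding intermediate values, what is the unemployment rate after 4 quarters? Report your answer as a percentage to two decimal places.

With a fixed labor force, u_{t+1} = u_t + s·(1−u_t) − f·u_t = u_t·(1−s−f) + s.
Here 1−s−f = 0.834 and s = 0.032.
u_1 = 0.220000 × 0.834 + 0.032 = 0.215480.
u_2 = 0.215480 × 0.834 + 0.032 = 0.211710.
u_3 = 0.211710 × 0.834 + 0.032 = 0.208566.
u_4 = 0.208566 × 0.834 + 0.032 = 0.205944.

Unemployment rate after four quarters ≈ 20.59%.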